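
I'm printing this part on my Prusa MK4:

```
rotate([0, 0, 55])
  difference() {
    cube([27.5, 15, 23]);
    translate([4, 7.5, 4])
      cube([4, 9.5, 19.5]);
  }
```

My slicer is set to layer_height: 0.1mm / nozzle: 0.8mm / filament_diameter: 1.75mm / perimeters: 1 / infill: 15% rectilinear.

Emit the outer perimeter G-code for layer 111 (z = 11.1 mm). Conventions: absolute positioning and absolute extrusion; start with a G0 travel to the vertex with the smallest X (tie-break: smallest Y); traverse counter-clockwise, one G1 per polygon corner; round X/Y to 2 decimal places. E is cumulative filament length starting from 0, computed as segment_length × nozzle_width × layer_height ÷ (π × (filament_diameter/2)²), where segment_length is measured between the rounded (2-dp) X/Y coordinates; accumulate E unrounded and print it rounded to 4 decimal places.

At z = 11.1 mm: the 27.5×15 cube contributes its full rectangle; the 4×9.5 cube at (4, 7.5) contributes its full rectangle; Subtracting the remaining from the first: starting from the 27.5×15 cube, the 4×9.5 cube at (4, 7.5) partially overlaps it — only the 30.00 mm² overlap (of its 38.00 mm²) is removed, clipping the outline — 1 connected region; (whole slice rotated 55° about Z — lengths, areas and connectivity unchanged). The outline is a single polygon with 8 vertices. Extrusion per mm of travel: 0.8 × 0.1 / (π × 0.875²) = 0.033260. Accumulating E over each segment gives final E = 3.3257.

G0 X-12.29 Y8.60 Z11.10
G1 X0.00 Y0.00 E0.4989
G1 X15.77 Y22.53 E1.4136
G1 X3.49 Y31.13 E1.9122
G1 X-7.70 Y15.16 E2.5608
G1 X-1.56 Y10.86 E2.8101
G1 X-3.85 Y7.58 E2.9432
G1 X-9.99 Y11.88 E3.1925
G1 X-12.29 Y8.60 E3.3257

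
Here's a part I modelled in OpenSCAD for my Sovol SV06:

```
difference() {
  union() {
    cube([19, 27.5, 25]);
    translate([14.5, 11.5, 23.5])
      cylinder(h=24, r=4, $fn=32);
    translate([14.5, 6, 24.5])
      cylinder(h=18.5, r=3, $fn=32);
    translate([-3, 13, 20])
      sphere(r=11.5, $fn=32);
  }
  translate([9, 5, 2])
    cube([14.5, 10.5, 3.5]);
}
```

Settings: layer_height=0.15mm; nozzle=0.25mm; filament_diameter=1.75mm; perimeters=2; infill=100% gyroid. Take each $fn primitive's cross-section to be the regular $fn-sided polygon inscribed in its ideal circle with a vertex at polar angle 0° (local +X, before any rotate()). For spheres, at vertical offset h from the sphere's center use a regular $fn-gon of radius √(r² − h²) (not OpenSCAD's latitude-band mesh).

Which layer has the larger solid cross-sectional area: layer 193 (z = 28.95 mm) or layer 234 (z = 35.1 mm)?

layer 193 (z = 28.95 mm)

Layer 193 (z = 28.95): the cube is not intersected at this z (z outside [0, 25]); the r=4 cylinder at (14.5, 11.5) gives a regular 32-gon of circumradius 4 (constant along its height) (area = (32/2)·4.000²·sin(360°/32) = 49.94 mm²); the r=3 cylinder at (14.5, 6) gives a regular 32-gon of circumradius 3 (constant along its height) (area = (32/2)·3.000²·sin(360°/32) = 28.09 mm²); the r=11.5 sphere at (-3, 13) slices to a regular 32-gon of circumradius 7.221 (√(r²−h²) with h=8.95 from center) (area = (32/2)·7.221²·sin(360°/32) = 162.78 mm²); Merging all regions: the regions partially overlap — summed areas 240.81 mm² minus the doubly-counted overlap 4.27 mm² gives 236.54 mm² — area = 236.54 mm²; the cube at (9, 5) is not intersected at this z (z outside [2, 5.5]); Taking the first minus the rest: none of the subtracted shapes is present at this height, so the result so far is unchanged — area = 236.54 mm². So its area = 236.54 mm². Layer 234 (z = 35.1): the cube is not intersected at this z (z outside [0, 25]); the r=4 cylinder at (14.5, 11.5) contributes a regular 32-gon of circumradius 4 (area = (32/2)·4.000²·sin(360°/32) = 49.94 mm²); the cylinder at (14.5, 6): section is a regular 32-gon, circumradius r=3 (area = (32/2)·3.000²·sin(360°/32) = 28.09 mm²); the sphere at (-3, 13) does not reach this height (|z−center|=15.100 > r=11.5); Merging all regions: the regions partially overlap — summed areas 78.04 mm² minus the doubly-counted overlap 4.27 mm² gives 73.77 mm² — area = 73.77 mm²; the cube at (9, 5) is absent (z outside [2, 5.5]); Taking the first minus the rest: none of the subtracted shapes is present at this height, so that combined region is unchanged — area = 73.77 mm². So its area = 73.77 mm². Layer 193 is larger (236.54 vs 73.77 mm²).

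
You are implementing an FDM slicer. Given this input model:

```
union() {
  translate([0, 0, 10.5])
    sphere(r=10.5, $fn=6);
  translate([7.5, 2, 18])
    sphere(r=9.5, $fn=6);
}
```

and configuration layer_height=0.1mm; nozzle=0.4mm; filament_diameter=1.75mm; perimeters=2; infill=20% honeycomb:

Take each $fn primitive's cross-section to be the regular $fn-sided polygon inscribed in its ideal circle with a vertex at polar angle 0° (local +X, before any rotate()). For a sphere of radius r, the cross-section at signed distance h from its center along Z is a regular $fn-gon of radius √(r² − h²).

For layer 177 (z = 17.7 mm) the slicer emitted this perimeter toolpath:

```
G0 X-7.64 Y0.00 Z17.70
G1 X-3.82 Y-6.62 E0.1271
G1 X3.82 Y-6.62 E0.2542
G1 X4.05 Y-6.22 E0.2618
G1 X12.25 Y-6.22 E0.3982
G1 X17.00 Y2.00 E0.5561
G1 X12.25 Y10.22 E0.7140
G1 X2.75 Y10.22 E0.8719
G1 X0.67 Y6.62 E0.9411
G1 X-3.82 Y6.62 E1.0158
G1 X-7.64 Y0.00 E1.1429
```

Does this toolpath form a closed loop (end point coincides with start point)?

yes

Start point (G0): (-7.64, 0.00). End point (last G1): the path returns to the start — closed.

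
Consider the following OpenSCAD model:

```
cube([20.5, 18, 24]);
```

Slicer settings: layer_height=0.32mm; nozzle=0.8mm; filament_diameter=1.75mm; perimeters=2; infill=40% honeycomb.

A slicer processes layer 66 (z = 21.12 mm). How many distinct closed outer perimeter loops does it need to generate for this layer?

1

At z = 21.12 mm: the 20.5×18 cube contributes its full rectangle. The result has 1 disconnected region.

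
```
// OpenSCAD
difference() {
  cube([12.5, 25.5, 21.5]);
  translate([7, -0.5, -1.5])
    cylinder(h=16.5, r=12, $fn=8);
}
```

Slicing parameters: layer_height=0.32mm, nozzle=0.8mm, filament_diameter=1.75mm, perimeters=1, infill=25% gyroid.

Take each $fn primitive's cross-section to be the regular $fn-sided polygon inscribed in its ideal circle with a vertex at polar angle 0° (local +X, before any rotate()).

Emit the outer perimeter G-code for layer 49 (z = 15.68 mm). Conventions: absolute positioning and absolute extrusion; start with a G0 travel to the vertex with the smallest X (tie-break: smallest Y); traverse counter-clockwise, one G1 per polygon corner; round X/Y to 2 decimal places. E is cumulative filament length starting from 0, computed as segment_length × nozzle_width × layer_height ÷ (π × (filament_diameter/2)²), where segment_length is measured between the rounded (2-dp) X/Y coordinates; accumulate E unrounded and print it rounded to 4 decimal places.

At z = 15.68 mm: the cube is present — its section is the full 12.5×25.5 rectangle; the cylinder at (7, -0.5) is absent (z outside [-1.5, 15]); Subtracting the remaining from the first: none of the subtracted shapes is present at this height, so the 12.5×25.5 cube is unchanged — 1 connected region. The outline is a single polygon with 4 vertices. Extrusion per mm of travel: 0.8 × 0.32 / (π × 0.875²) = 0.106432. Accumulating E over each segment gives final E = 8.0889.

G0 X0.00 Y0.00 Z15.68
G1 X12.50 Y0.00 E1.3304
G1 X12.50 Y25.50 E4.0444
G1 X0.00 Y25.50 E5.3748
G1 X0.00 Y0.00 E8.0889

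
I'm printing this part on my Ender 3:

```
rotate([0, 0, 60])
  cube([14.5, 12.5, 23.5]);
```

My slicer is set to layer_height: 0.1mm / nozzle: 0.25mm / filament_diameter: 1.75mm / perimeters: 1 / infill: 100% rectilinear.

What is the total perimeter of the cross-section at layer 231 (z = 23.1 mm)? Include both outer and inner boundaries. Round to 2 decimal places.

At z = 23.1 mm: the cube is present — its section is the full 14.5×12.5 rectangle (perimeter 54.00 mm); (whole slice rotated 60° about Z — lengths, areas and connectivity unchanged). Overall, the cross-section is a single solid region. Total boundary length (outer) = 54.00 mm.

54.00 mm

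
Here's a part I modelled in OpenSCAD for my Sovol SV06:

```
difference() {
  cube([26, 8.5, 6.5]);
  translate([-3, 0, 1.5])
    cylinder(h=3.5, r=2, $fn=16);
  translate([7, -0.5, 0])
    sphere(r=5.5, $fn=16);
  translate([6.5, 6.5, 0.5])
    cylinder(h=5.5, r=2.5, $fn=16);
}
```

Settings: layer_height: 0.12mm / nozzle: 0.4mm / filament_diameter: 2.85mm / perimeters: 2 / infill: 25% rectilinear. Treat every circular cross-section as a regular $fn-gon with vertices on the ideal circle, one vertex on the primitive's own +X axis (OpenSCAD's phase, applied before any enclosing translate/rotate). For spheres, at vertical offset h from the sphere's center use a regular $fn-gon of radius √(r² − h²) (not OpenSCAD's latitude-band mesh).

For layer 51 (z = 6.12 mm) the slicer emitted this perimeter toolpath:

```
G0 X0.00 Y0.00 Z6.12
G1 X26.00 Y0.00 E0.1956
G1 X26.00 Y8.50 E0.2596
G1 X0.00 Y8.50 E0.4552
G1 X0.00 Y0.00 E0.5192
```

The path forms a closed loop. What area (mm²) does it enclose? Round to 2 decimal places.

Apply the shoelace formula to the sequence of (X, Y) vertices; enclosed area = 221.00 mm².

221.00 mm²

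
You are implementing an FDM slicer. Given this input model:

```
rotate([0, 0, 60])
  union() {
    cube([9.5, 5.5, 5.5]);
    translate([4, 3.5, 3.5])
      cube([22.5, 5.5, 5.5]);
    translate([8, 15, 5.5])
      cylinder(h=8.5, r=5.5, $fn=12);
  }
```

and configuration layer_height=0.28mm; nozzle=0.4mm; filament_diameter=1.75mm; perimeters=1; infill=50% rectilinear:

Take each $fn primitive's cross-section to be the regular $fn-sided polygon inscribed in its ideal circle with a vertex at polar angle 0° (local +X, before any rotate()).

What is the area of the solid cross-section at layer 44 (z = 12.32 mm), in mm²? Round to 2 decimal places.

90.75 mm²

At z = 12.32 mm: the cube is not intersected at this z (z outside [0, 5.5]); the cube at (4, 3.5) is absent (z outside [3.5, 9]); the r=5.5 cylinder at (8, 15) contributes a regular 12-gon of circumradius 5.5 (area = (12/2)·5.500²·sin(360°/12) = 90.75 mm²); Combining (union): only the r=5.5 cylinder at (8, 15) is present, so the union is just that shape — area = 90.75 mm²; (rotated 60° about Z; rotation is an isometry so areas/perimeters/island counts are preserved). Overall, the cross-section is a single solid region. Net area = 90.75 mm².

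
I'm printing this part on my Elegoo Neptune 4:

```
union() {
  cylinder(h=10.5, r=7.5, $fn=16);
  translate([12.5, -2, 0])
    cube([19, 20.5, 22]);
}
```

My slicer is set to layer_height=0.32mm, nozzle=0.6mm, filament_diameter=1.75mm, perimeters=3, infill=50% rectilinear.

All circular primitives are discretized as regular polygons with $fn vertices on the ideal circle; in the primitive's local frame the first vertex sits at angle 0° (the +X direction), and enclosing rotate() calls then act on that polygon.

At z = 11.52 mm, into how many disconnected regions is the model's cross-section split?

1

At z = 11.52 mm: the cylinder is absent (z outside [0, 10.5]); the cube at (12.5, -2) (footprint 19×20.5) is included at this height; Merging all regions: only the 19×20.5 cube at (12.5, -2) is present, so the union is just that shape — 1 connected region. The result has 1 disconnected region.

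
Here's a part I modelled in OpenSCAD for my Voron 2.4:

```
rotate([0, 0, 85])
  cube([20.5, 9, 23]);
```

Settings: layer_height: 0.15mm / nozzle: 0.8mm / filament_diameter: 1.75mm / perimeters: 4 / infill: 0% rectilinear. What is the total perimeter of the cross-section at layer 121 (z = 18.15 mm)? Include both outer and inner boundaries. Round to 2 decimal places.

59.00 mm

At z = 18.15 mm: the cube (footprint 20.5×9) is included at this height (perimeter 59.00 mm); (whole slice rotated 85° about Z — lengths, areas and connectivity unchanged). Overall, the cross-section is a single solid region. Total boundary length (outer) = 59.00 mm.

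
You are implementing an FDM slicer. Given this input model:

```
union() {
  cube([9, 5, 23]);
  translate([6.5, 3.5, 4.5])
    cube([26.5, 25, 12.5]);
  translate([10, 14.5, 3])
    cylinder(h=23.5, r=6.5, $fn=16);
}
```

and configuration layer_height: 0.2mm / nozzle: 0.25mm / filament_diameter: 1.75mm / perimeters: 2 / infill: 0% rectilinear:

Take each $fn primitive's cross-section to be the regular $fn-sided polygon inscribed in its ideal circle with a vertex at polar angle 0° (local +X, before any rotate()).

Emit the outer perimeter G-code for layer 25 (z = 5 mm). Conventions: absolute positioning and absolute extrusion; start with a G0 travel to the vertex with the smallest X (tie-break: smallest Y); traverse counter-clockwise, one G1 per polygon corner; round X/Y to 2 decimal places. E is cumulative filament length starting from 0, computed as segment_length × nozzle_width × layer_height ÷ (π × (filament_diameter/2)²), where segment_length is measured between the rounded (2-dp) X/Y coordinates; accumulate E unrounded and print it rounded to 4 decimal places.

G0 X0.00 Y0.00 Z5.00
G1 X9.00 Y0.00 E0.1871
G1 X9.00 Y3.50 E0.2598
G1 X33.00 Y3.50 E0.7587
G1 X33.00 Y28.50 E1.2784
G1 X6.50 Y28.50 E1.8293
G1 X6.50 Y19.83 E2.0095
G1 X5.40 Y19.10 E2.0370
G1 X3.99 Y16.99 E2.0897
G1 X3.50 Y14.50 E2.1425
G1 X3.99 Y12.01 E2.1952
G1 X5.40 Y9.90 E2.2480
G1 X6.50 Y9.17 E2.2754
G1 X6.50 Y5.00 E2.3621
G1 X0.00 Y5.00 E2.4972
G1 X0.00 Y0.00 E2.6012

At z = 5 mm: the 9×5 cube contributes its full rectangle; the 26.5×25 cube at (6.5, 3.5) contributes its full rectangle; the r=6.5 cylinder at (10, 14.5) gives a regular 16-gon of circumradius 6.5 (constant along its height); Combining (union): the regions partially overlap (shared area 111.01 mm²), so overlapping operands fuse into one piece — 1 connected region. The outline is a single polygon with 15 vertices. Extrusion per mm of travel: 0.25 × 0.2 / (π × 0.875²) = 0.020788. Accumulating E over each segment gives final E = 2.6012.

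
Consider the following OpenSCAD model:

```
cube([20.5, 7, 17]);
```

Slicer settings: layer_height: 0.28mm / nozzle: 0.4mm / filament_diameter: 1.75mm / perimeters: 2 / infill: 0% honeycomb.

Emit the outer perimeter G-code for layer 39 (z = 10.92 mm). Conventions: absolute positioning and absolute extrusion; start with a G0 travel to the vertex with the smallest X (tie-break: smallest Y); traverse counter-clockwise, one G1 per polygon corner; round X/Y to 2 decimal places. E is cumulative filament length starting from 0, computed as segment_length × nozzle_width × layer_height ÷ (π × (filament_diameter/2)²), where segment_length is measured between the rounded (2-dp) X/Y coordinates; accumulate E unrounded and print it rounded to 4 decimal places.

At z = 10.92 mm: the 20.5×7 cube contributes its full rectangle. The outline is a single polygon with 4 vertices. Extrusion per mm of travel: 0.4 × 0.28 / (π × 0.875²) = 0.046564. Accumulating E over each segment gives final E = 2.5610.

G0 X0.00 Y0.00 Z10.92
G1 X20.50 Y0.00 E0.9546
G1 X20.50 Y7.00 E1.2805
G1 X0.00 Y7.00 E2.2351
G1 X0.00 Y0.00 E2.5610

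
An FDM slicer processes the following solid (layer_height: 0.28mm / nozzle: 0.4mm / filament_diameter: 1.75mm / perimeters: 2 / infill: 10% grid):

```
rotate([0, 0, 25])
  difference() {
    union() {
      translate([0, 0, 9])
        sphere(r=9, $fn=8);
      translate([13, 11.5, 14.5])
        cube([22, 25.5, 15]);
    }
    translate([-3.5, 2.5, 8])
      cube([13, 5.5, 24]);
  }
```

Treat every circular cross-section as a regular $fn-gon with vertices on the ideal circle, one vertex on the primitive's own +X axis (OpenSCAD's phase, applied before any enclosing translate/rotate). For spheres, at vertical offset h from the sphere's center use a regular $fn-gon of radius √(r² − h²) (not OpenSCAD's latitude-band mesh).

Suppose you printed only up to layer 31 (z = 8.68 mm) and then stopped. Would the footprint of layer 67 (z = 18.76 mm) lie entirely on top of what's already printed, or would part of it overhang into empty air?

Compare the two slices. At z = 8.68: the r=9 sphere contributes a regular 8-gon of circumradius √(9²−0.32²) = 8.994 (area = (8/2)·8.994²·sin(360°/8) = 228.81 mm²); the cube at (13, 11.5) is absent (z outside [14.5, 29.5]); Combining (union): only the r=9 sphere is present, so the union is just that shape — area = 228.81 mm²; the 13×5.5 cube at (-3.5, 2.5) contributes its full rectangle (area 71.50 mm²); After the difference (first − rest): starting from the result so far (228.81 mm²), the 13×5.5 cube at (-3.5, 2.5) partially overlaps it — only the 53.82 mm² overlap (of its 71.50 mm²) is removed, clipping the outline — area = 174.99 mm²; (rotated 25° about Z; rotation is an isometry so areas/perimeters/island counts are preserved). At z = 18.76: the sphere is absent (|z−center|=9.760 > r=9); the cube at (13, 11.5) is present — its section is the full 22×25.5 rectangle (area 561.00 mm²); Combining (union): only the 22×25.5 cube at (13, 11.5) is present, so the union is just that shape — area = 561.00 mm²; the cube at (-3.5, 2.5) (footprint 13×5.5) is included at this height (area 71.50 mm²); Subtracting the remaining from the first: starting from the result so far (561.00 mm²), the 13×5.5 cube at (-3.5, 2.5) misses the remaining region (no effect) — area = 561.00 mm²; (whole slice rotated 25° about Z — lengths, areas and connectivity unchanged). Checking containment: at z = 18.76 the cross-section extends beyond the z = 8.68 cross-section by about 561.00 mm².

part overhangs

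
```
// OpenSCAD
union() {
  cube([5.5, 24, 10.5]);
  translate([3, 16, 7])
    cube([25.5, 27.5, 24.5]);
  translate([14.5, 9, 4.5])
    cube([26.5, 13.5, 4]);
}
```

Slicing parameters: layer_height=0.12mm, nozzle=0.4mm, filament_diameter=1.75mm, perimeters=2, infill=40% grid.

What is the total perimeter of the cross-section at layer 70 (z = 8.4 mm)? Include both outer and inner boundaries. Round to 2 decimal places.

At z = 8.4 mm: the cube (footprint 5.5×24) is included at this height (perimeter 59.00 mm); the 25.5×27.5 cube at (3, 16) contributes its full rectangle (perimeter 106.00 mm); the cube at (14.5, 9) (footprint 26.5×13.5) is included at this height (perimeter 80.00 mm); Combining (union): the regions partially overlap (shared area 111.00 mm²), so the edge portions inside another operand are dropped and the merged outline is re-measured after clipping — boundary = 183.00 mm. Overall, the cross-section is a single solid region. Total boundary length (outer) = 183.00 mm.

183.00 mm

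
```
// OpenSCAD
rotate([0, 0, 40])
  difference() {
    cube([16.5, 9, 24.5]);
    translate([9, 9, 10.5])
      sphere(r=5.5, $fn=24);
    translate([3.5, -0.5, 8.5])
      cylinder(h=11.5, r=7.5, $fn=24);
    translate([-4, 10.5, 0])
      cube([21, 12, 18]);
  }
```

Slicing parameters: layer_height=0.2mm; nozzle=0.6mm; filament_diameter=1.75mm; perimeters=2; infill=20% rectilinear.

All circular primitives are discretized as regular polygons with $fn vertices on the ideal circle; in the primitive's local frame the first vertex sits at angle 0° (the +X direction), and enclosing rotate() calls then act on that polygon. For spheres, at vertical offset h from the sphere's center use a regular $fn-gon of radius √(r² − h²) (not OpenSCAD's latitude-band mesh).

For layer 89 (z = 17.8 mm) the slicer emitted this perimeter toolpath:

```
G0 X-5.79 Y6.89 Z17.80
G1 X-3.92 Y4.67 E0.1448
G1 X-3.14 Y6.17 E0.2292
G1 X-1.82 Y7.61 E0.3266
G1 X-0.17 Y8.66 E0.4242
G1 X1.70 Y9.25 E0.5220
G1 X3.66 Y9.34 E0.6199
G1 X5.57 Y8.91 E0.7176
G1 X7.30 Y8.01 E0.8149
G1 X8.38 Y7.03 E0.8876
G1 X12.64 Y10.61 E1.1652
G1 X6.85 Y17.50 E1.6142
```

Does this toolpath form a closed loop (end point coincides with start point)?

no

Start point (G0): (-5.79, 6.89). End point (last G1): the path does not return to the start — open.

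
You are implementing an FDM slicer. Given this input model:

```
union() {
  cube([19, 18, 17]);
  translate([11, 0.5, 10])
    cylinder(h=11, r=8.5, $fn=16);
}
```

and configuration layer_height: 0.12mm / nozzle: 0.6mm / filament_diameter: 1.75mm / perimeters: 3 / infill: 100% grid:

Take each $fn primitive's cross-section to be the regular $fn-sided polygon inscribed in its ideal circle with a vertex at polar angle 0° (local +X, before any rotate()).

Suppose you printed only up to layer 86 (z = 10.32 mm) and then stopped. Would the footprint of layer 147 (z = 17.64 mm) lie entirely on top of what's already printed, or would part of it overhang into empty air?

entirely on top

Compare the two slices. At z = 10.32: the cube (footprint 19×18) is included at this height (area 342.00 mm²); the cylinder at (11, 0.5): section is a regular 16-gon, circumradius r=8.5 (area = (16/2)·8.500²·sin(360°/16) = 221.19 mm²); Taking the union: the regions partially overlap — summed areas 563.19 mm² minus the doubly-counted overlap 118.19 mm² gives 445.00 mm² — area = 445.00 mm². At z = 17.64: the cube is not intersected at this z (z outside [0, 17]); the r=8.5 cylinder at (11, 0.5) contributes a regular 16-gon of circumradius 8.5 (area = (16/2)·8.500²·sin(360°/16) = 221.19 mm²); Merging all regions: only the r=8.5 cylinder at (11, 0.5) is present, so the union is just that shape — area = 221.19 mm². Checking containment: the cross-section at z = 17.64 is a subset of the cross-section at z = 10.32.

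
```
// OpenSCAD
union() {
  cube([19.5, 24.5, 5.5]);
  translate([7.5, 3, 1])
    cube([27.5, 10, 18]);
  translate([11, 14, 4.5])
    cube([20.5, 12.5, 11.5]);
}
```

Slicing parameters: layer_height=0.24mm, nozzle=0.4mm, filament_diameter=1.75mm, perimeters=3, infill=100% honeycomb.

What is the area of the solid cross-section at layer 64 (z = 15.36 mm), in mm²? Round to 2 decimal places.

At z = 15.36 mm: the cube is absent (z outside [0, 5.5]); the 27.5×10 cube at (7.5, 3) contributes its full rectangle (area 275.00 mm²); the 20.5×12.5 cube at (11, 14) contributes its full rectangle (area 256.25 mm²); Combining (union): the 2 present regions are separate (no shared area or edge), so areas and boundary lengths simply add and each stays a separate island — area = 531.25 mm². Overall, the cross-section has 2 separate islands. Net area = 531.25 mm².

531.25 mm²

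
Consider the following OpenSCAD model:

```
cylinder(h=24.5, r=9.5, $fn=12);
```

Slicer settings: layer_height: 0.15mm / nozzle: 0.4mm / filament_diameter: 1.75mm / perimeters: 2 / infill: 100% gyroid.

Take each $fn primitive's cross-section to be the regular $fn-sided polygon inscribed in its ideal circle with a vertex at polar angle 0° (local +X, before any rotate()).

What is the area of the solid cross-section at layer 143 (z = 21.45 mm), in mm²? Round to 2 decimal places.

At z = 21.45 mm: the r=9.5 cylinder contributes a regular 12-gon of circumradius 9.5 (area = (12/2)·9.500²·sin(360°/12) = 270.75 mm²). Overall, the cross-section is a single solid region. Net area = 270.75 mm².

270.75 mm²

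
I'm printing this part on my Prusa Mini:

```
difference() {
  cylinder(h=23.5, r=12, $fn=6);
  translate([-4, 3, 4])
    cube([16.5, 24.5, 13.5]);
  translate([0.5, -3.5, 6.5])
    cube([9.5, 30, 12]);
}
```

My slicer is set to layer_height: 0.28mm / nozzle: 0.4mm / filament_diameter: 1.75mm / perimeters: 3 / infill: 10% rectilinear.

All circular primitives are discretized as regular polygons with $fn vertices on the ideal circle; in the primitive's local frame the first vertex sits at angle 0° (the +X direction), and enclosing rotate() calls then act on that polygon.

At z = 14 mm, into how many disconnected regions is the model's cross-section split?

2

At z = 14 mm: the r=12 cylinder contributes a regular 6-gon of circumradius 12; the 16.5×24.5 cube at (-4, 3) contributes its full rectangle; the cube at (0.5, -3.5) is present — its section is the full 9.5×30 rectangle; Taking the first minus the rest: starting from the r=12 cylinder, the 16.5×24.5 cube at (-4, 3) partially overlaps it — only the 89.70 mm² overlap (of its 404.25 mm²) is removed, clipping the outline; the 9.5×30 cube at (0.5, -3.5) partially overlaps it — only the 61.75 mm² overlap (of its 285.00 mm²) is removed, clipping the outline — 2 connected regions. The result has 2 disconnected regions.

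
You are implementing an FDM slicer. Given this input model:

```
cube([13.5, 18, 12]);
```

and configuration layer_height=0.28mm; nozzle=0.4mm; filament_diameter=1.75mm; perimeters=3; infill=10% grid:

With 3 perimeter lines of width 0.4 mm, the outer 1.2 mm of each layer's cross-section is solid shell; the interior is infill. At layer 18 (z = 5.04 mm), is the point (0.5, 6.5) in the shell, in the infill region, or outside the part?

shell

At z = 5.04 mm: the cube (footprint 13.5×18) is included at this height. Overall, the cross-section is a single solid region. The nearest boundary edge runs (0.00, 18.00)→(0.00, 0.00); distance from the point to it = 0.50 mm. The point is inside the cross-section, 0.50 mm from the nearest boundary — within the 1.2 mm shell band (3 × 0.4).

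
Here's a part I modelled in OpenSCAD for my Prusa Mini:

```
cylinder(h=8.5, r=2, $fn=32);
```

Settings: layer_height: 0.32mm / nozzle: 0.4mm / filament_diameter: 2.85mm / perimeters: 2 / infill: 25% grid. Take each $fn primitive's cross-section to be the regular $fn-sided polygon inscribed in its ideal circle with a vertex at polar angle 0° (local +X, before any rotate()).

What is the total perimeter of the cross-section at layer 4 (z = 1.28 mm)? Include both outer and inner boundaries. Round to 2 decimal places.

At z = 1.28 mm: the cylinder: section is a regular 32-gon, circumradius r=2 (perimeter = 2·32·2.000·sin(180°/32) = 12.55 mm). Overall, the cross-section is a single solid region. Total boundary length (outer) = 12.55 mm.

12.55 mm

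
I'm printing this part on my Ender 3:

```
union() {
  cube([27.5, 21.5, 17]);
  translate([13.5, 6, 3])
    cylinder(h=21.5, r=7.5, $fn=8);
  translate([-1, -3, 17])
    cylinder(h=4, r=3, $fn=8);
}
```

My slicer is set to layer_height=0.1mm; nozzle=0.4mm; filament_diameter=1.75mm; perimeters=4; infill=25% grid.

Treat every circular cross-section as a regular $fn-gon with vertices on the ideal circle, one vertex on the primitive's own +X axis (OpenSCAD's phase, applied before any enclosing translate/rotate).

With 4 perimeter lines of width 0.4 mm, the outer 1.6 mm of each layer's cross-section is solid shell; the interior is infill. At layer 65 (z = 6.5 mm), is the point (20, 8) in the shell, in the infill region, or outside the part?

infill

At z = 6.5 mm: the cube is present — its section is the full 27.5×21.5 rectangle; the cylinder at (13.5, 6): section is a regular 8-gon, circumradius r=7.5; the cylinder at (-1, -3) is not intersected at this z (z outside [17, 21]); Taking the union: the regions partially overlap (shared area 153.67 mm²), so overlapping operands fuse into one piece — 1 connected region. Overall, the cross-section is a single solid region. The nearest boundary edge runs (27.50, 21.50)→(27.50, 0.00); distance from the point to it = 7.50 mm. The point is inside the cross-section and 7.50 mm from the nearest boundary — more than the 1.6 mm shell width (4 × 0.4), so it's in the infill interior.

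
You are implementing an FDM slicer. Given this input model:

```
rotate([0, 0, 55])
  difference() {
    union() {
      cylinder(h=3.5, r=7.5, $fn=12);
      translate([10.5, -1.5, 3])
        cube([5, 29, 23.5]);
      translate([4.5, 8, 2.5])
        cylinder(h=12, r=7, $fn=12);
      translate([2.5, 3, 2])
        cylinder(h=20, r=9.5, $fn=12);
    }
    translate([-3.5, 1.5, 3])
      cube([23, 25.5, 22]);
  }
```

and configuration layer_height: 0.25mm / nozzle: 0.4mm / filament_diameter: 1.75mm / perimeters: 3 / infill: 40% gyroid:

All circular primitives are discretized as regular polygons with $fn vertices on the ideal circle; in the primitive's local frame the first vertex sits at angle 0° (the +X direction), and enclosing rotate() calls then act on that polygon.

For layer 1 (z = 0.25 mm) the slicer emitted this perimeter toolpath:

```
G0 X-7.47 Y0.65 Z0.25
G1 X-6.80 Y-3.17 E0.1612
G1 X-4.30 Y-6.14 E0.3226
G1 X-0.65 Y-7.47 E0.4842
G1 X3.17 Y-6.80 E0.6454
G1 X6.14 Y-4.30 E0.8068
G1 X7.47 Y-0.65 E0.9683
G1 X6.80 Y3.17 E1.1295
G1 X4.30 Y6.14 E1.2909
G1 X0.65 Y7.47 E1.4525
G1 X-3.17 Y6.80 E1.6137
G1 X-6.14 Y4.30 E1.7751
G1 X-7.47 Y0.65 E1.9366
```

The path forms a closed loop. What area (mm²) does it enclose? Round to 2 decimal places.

168.70 mm²

Apply the shoelace formula to the sequence of (X, Y) vertices; enclosed area = 168.70 mm².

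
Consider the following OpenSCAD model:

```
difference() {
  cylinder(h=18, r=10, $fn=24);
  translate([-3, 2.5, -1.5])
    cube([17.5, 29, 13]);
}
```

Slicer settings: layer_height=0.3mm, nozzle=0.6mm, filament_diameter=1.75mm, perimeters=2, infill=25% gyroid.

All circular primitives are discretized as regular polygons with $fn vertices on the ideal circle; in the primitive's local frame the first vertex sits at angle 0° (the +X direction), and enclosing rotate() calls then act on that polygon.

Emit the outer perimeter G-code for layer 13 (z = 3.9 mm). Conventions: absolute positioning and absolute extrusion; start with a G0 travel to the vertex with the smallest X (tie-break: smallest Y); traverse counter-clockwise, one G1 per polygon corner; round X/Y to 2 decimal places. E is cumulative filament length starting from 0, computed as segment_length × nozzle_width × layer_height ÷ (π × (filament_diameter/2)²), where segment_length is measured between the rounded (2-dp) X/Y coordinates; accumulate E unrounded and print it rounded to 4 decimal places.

At z = 3.9 mm: the r=10 cylinder contributes a regular 24-gon of circumradius 10; the cube at (-3, 2.5) (footprint 17.5×29) is included at this height; Subtracting the remaining from the first: starting from the r=10 cylinder, the 17.5×29 cube at (-3, 2.5) partially overlaps it — only the 74.94 mm² overlap (of its 507.50 mm²) is removed, clipping the outline — 1 connected region. The outline is a single polygon with 20 vertices. Extrusion per mm of travel: 0.6 × 0.3 / (π × 0.875²) = 0.074835. Accumulating E over each segment gives final E = 4.9478.

G0 X-10.00 Y0.00 Z3.90
G1 X-9.66 Y-2.59 E0.1955
G1 X-8.66 Y-5.00 E0.3907
G1 X-7.07 Y-7.07 E0.5861
G1 X-5.00 Y-8.66 E0.7814
G1 X-2.59 Y-9.66 E0.9767
G1 X0.00 Y-10.00 E1.1722
G1 X2.59 Y-9.66 E1.3677
G1 X5.00 Y-8.66 E1.5629
G1 X7.07 Y-7.07 E1.7582
G1 X8.66 Y-5.00 E1.9536
G1 X9.66 Y-2.59 E2.1488
G1 X10.00 Y0.00 E2.3443
G1 X9.67 Y2.50 E2.5330
G1 X-3.00 Y2.50 E3.4812
G1 X-3.00 Y9.49 E4.0043
G1 X-5.00 Y8.66 E4.1663
G1 X-7.07 Y7.07 E4.3617
G1 X-8.66 Y5.00 E4.5570
G1 X-9.66 Y2.59 E4.7523
G1 X-10.00 Y0.00 E4.9478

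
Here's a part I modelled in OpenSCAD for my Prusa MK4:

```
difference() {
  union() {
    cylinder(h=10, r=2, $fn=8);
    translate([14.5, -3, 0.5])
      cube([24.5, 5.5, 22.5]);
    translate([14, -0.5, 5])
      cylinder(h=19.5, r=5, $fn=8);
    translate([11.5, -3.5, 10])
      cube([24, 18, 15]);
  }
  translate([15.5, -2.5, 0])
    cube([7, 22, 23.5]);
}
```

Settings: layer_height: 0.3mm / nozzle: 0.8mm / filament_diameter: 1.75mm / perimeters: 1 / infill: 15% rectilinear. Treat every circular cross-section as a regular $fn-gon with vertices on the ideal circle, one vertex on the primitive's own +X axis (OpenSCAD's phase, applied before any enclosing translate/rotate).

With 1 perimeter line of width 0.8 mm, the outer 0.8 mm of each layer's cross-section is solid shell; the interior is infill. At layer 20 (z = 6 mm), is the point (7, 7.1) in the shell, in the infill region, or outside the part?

At z = 6 mm: the r=2 cylinder gives a regular 8-gon of circumradius 2 (constant along its height); the cube at (14.5, -3) is present — its section is the full 24.5×5.5 rectangle; the r=5 cylinder at (14, -0.5) gives a regular 8-gon of circumradius 5 (constant along its height); the cube at (11.5, -3.5) is absent (z outside [10, 25]); Merging all regions: the regions partially overlap (shared area 21.59 mm²), so overlapping operands fuse into one piece — 2 connected regions; the cube at (15.5, -2.5) (footprint 7×22) is included at this height; After the difference (first − rest): starting from the result so far, the 7×22 cube at (15.5, -2.5) partially overlaps it — only the 37.01 mm² overlap (of its 154.00 mm²) is removed, clipping the outline — 2 connected regions. Overall, the cross-section has 2 separate islands. The nearest boundary edge runs (9.00, -0.50)→(10.46, 3.04); distance from the point to it = 5.34 mm. The point is not inside any of the regions above, so it lies outside the cross-section (5.34 mm from the nearest boundary).

outside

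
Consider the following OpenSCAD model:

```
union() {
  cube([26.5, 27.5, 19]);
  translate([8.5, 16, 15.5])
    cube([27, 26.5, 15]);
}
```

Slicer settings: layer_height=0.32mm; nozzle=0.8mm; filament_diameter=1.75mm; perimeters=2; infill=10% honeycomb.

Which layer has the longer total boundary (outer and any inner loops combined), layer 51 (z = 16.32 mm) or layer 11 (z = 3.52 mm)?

Layer 51 (z = 16.32): the cube is present — its section is the full 26.5×27.5 rectangle (perimeter 108.00 mm); the cube at (8.5, 16) (footprint 27×26.5) is included at this height (perimeter 107.00 mm); Combining (union): the regions partially overlap (shared area 207.00 mm²), so the edge portions inside another operand are dropped and the merged outline is re-measured after clipping — boundary = 156.00 mm. So its perimeter = 156.00 mm. Layer 11 (z = 3.52): the cube is present — its section is the full 26.5×27.5 rectangle (perimeter 108.00 mm); the cube at (8.5, 16) is absent (z outside [15.5, 30.5]); Taking the union: only the 26.5×27.5 cube is present, so the union is just that shape — boundary = 108.00 mm. So its perimeter = 108.00 mm. Layer 51 is larger (156.00 vs 108.00 mm).

layer 51 (z = 16.32 mm)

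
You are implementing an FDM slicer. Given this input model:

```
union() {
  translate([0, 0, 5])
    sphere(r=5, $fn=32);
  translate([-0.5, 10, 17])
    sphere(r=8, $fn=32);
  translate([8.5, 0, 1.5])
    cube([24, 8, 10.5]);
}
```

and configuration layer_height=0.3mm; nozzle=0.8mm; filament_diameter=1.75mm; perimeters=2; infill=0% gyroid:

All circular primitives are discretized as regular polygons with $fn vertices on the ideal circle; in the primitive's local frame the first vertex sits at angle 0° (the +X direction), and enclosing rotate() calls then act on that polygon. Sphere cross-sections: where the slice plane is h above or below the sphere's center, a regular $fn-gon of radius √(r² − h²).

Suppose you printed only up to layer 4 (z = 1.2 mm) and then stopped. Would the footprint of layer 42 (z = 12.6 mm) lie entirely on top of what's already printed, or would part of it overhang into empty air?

part overhangs

Compare the two slices. At z = 1.2: the r=5 sphere slices to a regular 32-gon of circumradius 3.250 (√(r²−h²) with h=3.8 from center) (area = (32/2)·3.250²·sin(360°/32) = 32.96 mm²); the sphere at (-0.5, 10) is not intersected at this z (|z−center|=15.800 > r=8); the cube at (8.5, 0) does not reach this height (z outside [1.5, 12]); Merging all regions: only the r=5 sphere is present, so the union is just that shape — area = 32.96 mm². At z = 12.6: the sphere is not intersected at this z (|z−center|=7.600 > r=5); the r=8 sphere at (-0.5, 10) contributes a regular 32-gon of circumradius √(8²−4.4²) = 6.681 (area = (32/2)·6.681²·sin(360°/32) = 139.34 mm²); the cube at (8.5, 0) does not reach this height (z outside [1.5, 12]); Taking the union: only the r=8 sphere at (-0.5, 10) is present, so the union is just that shape — area = 139.34 mm². Checking containment: at z = 12.6 the cross-section extends beyond the z = 1.2 cross-section by about 139.34 mm².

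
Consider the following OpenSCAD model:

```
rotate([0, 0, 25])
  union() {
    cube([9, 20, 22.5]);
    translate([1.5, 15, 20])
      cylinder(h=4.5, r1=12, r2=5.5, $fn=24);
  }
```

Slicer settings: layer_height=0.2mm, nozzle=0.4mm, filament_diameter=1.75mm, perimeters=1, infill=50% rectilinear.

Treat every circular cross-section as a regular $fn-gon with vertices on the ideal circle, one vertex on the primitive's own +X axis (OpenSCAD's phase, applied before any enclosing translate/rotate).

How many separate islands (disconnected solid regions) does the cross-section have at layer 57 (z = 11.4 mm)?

At z = 11.4 mm: the 9×20 cube contributes its full rectangle; the cone at (1.5, 15) does not reach this height (z outside [20, 24.5]); Combining (union): only the 9×20 cube is present, so the union is just that shape — 1 connected region; (whole slice rotated 25° about Z — lengths, areas and connectivity unchanged). Overall, the cross-section is a single solid region. Island count = 1.

1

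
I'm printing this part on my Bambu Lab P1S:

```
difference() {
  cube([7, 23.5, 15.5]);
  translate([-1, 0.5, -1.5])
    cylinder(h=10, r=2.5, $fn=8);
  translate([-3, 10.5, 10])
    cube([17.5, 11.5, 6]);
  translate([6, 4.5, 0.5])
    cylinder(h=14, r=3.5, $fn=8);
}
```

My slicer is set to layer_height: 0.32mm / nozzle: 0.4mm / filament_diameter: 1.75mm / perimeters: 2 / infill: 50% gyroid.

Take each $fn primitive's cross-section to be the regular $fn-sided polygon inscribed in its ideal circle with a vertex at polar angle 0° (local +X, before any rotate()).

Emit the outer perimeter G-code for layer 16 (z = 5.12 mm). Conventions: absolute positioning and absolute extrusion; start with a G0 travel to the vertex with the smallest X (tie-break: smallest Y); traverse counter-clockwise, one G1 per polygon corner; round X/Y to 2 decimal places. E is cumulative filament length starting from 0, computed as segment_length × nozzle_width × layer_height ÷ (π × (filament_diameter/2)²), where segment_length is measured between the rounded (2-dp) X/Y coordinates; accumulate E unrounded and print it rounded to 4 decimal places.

At z = 5.12 mm: the 7×23.5 cube contributes its full rectangle; the cylinder at (-1, 0.5): section is a regular 8-gon, circumradius r=2.5; the cube at (-3, 10.5) is absent (z outside [10, 16]); the r=3.5 cylinder at (6, 4.5) contributes a regular 8-gon of circumradius 3.5; Taking the first minus the rest: starting from the 7×23.5 cube, the r=2.5 cylinder at (-1, 0.5) partially overlaps it — only the 2.82 mm² overlap (of its 17.68 mm²) is removed, clipping the outline; the r=3.5 cylinder at (6, 4.5) partially overlaps it — only the 23.91 mm² overlap (of its 34.65 mm²) is removed, clipping the outline — 1 connected region. The outline is a single polygon with 14 vertices. Extrusion per mm of travel: 0.4 × 0.32 / (π × 0.875²) = 0.053216. Accumulating E over each segment gives final E = 3.5706.

G0 X0.00 Y2.59 Z5.12
G1 X0.77 Y2.27 E0.0444
G1 X1.50 Y0.50 E0.1463
G1 X1.29 Y0.00 E0.1751
G1 X7.00 Y0.00 E0.4790
G1 X7.00 Y1.41 E0.5540
G1 X6.00 Y1.00 E0.6115
G1 X3.53 Y2.03 E0.7540
G1 X2.50 Y4.50 E0.8964
G1 X3.53 Y6.97 E1.0388
G1 X6.00 Y8.00 E1.1812
G1 X7.00 Y7.59 E1.2387
G1 X7.00 Y23.50 E2.0854
G1 X0.00 Y23.50 E2.4579
G1 X0.00 Y2.59 E3.5706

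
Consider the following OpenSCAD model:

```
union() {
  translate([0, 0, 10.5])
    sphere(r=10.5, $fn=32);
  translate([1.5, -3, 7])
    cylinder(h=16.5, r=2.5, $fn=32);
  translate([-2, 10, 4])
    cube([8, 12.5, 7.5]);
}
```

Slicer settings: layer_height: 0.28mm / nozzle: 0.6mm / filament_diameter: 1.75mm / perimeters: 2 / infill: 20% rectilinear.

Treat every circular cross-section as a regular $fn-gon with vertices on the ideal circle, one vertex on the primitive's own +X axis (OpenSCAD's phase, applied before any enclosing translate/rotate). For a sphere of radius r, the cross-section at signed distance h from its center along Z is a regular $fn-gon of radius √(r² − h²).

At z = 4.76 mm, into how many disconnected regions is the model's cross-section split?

2

At z = 4.76 mm: the r=10.5 sphere contributes a regular 32-gon of circumradius √(10.5²−5.74²) = 8.792; the cylinder at (1.5, -3) is absent (z outside [7, 23.5]); the 8×12.5 cube at (-2, 10) contributes its full rectangle; Taking the union: the 2 present regions are separate (no shared area or edge), so areas and boundary lengths simply add and each stays a separate island — 2 connected regions. The result has 2 disconnected regions.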